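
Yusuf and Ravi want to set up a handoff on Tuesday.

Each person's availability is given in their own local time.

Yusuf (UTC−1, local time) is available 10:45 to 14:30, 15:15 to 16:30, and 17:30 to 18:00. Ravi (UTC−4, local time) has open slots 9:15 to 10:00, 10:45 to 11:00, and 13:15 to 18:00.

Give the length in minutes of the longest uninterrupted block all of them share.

Yusuf → UTC: 11:45–15:30, 16:15–17:30, 18:30–19:00.
Ravi → UTC: 13:15–14:00, 14:45–15:00, 17:15–22:00.
Yusuf ∩ Ravi: 13:15–14:00, 14:45–15:00, 17:15–17:30, 18:30–19:00.
Common window lengths: 45, 15, 15, 30 min; longest is 45.

45 minutes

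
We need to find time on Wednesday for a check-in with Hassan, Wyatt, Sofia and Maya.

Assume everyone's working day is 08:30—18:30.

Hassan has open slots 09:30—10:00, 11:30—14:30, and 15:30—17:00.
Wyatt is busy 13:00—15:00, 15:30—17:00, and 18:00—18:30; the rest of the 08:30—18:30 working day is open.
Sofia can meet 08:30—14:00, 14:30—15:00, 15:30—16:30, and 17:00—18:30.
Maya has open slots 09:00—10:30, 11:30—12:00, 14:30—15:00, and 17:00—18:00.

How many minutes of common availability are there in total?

60 minutes

Wyatt free within 08:30–18:30: 08:30–13:00, 15:00–15:30, 17:00–18:00.
Hassan ∩ Wyatt: 09:30–10:00, 11:30–13:00.
Hassan ∩ Wyatt ∩ Sofia: 09:30–10:00, 11:30–13:00.
Hassan ∩ Wyatt ∩ Sofia ∩ Maya: 09:30–10:00, 11:30–12:00.
Total common minutes: 30 + 30 = 60.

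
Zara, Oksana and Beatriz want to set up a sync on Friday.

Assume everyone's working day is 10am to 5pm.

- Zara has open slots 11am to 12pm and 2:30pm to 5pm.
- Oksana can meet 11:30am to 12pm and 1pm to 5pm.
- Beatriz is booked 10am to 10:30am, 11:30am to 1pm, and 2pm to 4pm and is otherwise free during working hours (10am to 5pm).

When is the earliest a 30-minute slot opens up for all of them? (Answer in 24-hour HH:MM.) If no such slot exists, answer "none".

Beatriz free within 10:00–17:00: 10:30–11:30, 13:00–14:00, 16:00–17:00.
Zara ∩ Oksana: 11:30–12:00, 14:30–17:00.
Zara ∩ Oksana ∩ Beatriz: 16:00–17:00.
Windows ≥ 30 min: 16:00–17:00.
Earliest such window starts at 16:00.

16:00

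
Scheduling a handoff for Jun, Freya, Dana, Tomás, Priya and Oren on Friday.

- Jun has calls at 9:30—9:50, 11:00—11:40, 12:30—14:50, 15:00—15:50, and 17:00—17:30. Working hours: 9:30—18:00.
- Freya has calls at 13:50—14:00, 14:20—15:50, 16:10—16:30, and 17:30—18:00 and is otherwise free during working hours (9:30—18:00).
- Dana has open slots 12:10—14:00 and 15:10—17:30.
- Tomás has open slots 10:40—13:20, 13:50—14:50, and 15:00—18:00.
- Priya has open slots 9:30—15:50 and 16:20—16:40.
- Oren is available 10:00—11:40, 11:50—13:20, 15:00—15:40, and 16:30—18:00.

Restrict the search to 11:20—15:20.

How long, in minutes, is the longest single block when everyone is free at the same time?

Jun free within 09:30–18:00: 09:50–11:00, 11:40–12:30, 14:50–15:00, 15:50–17:00, 17:30–18:00.
Freya free within 09:30–18:00: 09:30–13:50, 14:00–14:20, 15:50–16:10, 16:30–17:30.
Jun ∩ Freya: 09:50–11:00, 11:40–12:30, 15:50–16:10, 16:30–17:00.
Jun ∩ Freya ∩ Dana: 12:10–12:30, 15:50–16:10, 16:30–17:00.
Jun ∩ Freya ∩ Dana ∩ Tomás: 12:10–12:30, 15:50–16:10, 16:30–17:00.
Jun ∩ Freya ∩ Dana ∩ Tomás ∩ Priya: 12:10–12:30, 16:30–16:40.
Jun ∩ Freya ∩ Dana ∩ Tomás ∩ Priya ∩ Oren: 12:10–12:30, 16:30–16:40.
Restricted to 11:20–15:20: 12:10–12:30.
Single common window of 20 minutes.

20 minutes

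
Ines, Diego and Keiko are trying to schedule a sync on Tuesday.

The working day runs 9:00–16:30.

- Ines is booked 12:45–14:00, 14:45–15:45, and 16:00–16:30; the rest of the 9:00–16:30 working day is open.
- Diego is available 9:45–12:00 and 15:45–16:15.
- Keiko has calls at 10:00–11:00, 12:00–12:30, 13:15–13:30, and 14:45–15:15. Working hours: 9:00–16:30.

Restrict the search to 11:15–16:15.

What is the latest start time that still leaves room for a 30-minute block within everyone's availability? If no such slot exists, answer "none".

11:30

Ines free within 09:00–16:30: 09:00–12:45, 14:00–14:45, 15:45–16:00.
Keiko free within 09:00–16:30: 09:00–10:00, 11:00–12:00, 12:30–13:15, 13:30–14:45, 15:15–16:30.
Ines ∩ Diego: 09:45–12:00, 15:45–16:00.
Ines ∩ Diego ∩ Keiko: 09:45–10:00, 11:00–12:00, 15:45–16:00.
Restricted to 11:15–16:15: 11:15–12:00, 15:45–16:00.
Windows ≥ 30 min: 11:15–12:00.
Latest start in the last window 11:15–12:00 is 12:00 − 30 min = 11:30.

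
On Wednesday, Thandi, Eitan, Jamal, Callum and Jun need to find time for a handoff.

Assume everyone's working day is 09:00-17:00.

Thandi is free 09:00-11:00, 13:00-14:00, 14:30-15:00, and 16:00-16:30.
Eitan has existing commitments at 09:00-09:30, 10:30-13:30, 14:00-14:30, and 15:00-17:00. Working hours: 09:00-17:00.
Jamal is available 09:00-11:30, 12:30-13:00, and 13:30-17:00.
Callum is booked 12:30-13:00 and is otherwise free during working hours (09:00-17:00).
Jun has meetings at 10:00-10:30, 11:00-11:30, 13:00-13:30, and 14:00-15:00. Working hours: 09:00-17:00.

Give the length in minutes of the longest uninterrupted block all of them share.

30 minutes

Eitan free within 09:00–17:00: 09:30–10:30, 13:30–14:00, 14:30–15:00.
Callum free within 09:00–17:00: 09:00–12:30, 13:00–17:00.
Jun free within 09:00–17:00: 09:00–10:00, 10:30–11:00, 11:30–13:00, 13:30–14:00, 15:00–17:00.
Thandi ∩ Eitan: 09:30–10:30, 13:30–14:00, 14:30–15:00.
Thandi ∩ Eitan ∩ Jamal: 09:30–10:30, 13:30–14:00, 14:30–15:00.
Thandi ∩ Eitan ∩ Jamal ∩ Callum: 09:30–10:30, 13:30–14:00, 14:30–15:00.
Thandi ∩ Eitan ∩ Jamal ∩ Callum ∩ Jun: 09:30–10:00, 13:30–14:00.
Common window lengths: 30, 30 min; longest is 30.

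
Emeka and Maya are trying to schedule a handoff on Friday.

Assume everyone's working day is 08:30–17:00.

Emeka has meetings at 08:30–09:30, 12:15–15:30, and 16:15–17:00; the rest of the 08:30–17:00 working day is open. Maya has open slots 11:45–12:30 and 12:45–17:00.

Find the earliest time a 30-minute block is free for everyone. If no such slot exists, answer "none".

11:45

Emeka free within 08:30–17:00: 09:30–12:15, 15:30–16:15.
Emeka ∩ Maya: 11:45–12:15, 15:30–16:15.
Windows ≥ 30 min: 11:45–12:15, 15:30–16:15.
Earliest such window starts at 11:45.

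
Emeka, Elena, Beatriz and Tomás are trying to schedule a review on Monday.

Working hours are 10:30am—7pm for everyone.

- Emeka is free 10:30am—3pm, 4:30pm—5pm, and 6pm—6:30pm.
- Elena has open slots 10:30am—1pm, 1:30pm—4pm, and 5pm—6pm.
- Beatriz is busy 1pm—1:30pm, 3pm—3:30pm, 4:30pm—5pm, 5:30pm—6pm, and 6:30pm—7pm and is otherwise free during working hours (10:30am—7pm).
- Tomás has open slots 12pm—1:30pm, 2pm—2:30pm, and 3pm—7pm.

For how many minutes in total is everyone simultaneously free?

90 minutes

Beatriz free within 10:30–19:00: 10:30–13:00, 13:30–15:00, 15:30–16:30, 17:00–17:30, 18:00–18:30.
Emeka ∩ Elena: 10:30–13:00, 13:30–15:00.
Emeka ∩ Elena ∩ Beatriz: 10:30–13:00, 13:30–15:00.
Emeka ∩ Elena ∩ Beatriz ∩ Tomás: 12:00–13:00, 14:00–14:30.
Total common minutes: 60 + 30 = 90.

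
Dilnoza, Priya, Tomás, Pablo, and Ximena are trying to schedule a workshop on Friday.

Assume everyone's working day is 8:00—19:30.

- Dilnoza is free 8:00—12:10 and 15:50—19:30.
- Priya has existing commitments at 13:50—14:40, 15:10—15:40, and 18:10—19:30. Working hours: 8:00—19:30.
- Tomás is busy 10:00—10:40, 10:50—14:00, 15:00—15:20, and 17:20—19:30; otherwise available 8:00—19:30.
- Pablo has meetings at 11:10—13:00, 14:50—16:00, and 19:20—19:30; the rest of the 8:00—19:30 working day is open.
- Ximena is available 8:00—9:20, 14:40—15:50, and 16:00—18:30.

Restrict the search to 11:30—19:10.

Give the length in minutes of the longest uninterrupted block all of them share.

Priya free within 08:00–19:30: 08:00–13:50, 14:40–15:10, 15:40–18:10.
Tomás free within 08:00–19:30: 08:00–10:00, 10:40–10:50, 14:00–15:00, 15:20–17:20.
Pablo free within 08:00–19:30: 08:00–11:10, 13:00–14:50, 16:00–19:20.
Dilnoza ∩ Priya: 08:00–12:10, 15:50–18:10.
Dilnoza ∩ Priya ∩ Tomás: 08:00–10:00, 10:40–10:50, 15:50–17:20.
Dilnoza ∩ Priya ∩ Tomás ∩ Pablo: 08:00–10:00, 10:40–10:50, 16:00–17:20.
Dilnoza ∩ Priya ∩ Tomás ∩ Pablo ∩ Ximena: 08:00–09:20, 16:00–17:20.
Restricted to 11:30–19:10: 16:00–17:20.
Single common window of 80 minutes.

80 minutes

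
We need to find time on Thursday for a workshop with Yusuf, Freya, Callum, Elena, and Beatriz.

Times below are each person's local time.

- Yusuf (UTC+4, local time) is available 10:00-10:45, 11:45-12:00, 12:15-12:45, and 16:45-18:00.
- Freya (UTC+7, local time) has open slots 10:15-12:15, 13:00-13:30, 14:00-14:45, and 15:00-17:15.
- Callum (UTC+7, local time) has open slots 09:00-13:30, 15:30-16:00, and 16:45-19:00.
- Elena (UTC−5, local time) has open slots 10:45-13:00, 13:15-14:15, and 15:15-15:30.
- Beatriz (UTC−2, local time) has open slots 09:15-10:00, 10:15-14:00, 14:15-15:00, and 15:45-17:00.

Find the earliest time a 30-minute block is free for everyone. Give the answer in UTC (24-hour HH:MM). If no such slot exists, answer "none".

none

Yusuf → UTC: 06:00–06:45, 07:45–08:00, 08:15–08:45, 12:45–14:00.
Freya → UTC: 03:15–05:15, 06:00–06:30, 07:00–07:45, 08:00–10:15.
Callum → UTC: 02:00–06:30, 08:30–09:00, 09:45–12:00.
Elena → UTC: 15:45–18:00, 18:15–19:15, 20:15–20:30.
Beatriz → UTC: 11:15–12:00, 12:15–16:00, 16:15–17:00, 17:45–19:00.
Yusuf ∩ Freya: 06:00–06:30, 08:15–08:45.
Yusuf ∩ Freya ∩ Callum: 06:00–06:30, 08:30–08:45.
Yusuf ∩ Freya ∩ Callum ∩ Elena: (none).
Yusuf ∩ Freya ∩ Callum ∩ Elena ∩ Beatriz: (none).
Windows ≥ 30 min: (none).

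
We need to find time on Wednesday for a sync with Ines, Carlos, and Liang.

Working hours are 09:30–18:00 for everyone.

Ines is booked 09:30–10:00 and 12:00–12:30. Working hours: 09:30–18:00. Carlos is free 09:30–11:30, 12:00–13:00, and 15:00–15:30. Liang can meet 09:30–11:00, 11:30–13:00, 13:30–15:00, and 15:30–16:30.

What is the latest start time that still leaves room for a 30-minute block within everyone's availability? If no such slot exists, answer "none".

12:30

Ines free within 09:30–18:00: 10:00–12:00, 12:30–18:00.
Ines ∩ Carlos: 10:00–11:30, 12:30–13:00, 15:00–15:30.
Ines ∩ Carlos ∩ Liang: 10:00–11:00, 12:30–13:00.
Windows ≥ 30 min: 10:00–11:00, 12:30–13:00.
Latest start in the last window 12:30–13:00 is 13:00 − 30 min = 12:30.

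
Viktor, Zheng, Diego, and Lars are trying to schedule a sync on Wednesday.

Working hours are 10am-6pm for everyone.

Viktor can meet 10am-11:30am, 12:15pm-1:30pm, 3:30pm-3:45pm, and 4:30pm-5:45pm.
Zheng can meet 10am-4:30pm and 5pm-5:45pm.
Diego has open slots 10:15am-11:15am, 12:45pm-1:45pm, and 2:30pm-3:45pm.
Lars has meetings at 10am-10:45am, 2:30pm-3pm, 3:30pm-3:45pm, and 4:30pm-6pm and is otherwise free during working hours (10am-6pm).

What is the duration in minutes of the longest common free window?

Lars free within 10:00–18:00: 10:45–14:30, 15:00–15:30, 15:45–16:30.
Viktor ∩ Zheng: 10:00–11:30, 12:15–13:30, 15:30–15:45, 17:00–17:45.
Viktor ∩ Zheng ∩ Diego: 10:15–11:15, 12:45–13:30, 15:30–15:45.
Viktor ∩ Zheng ∩ Diego ∩ Lars: 10:45–11:15, 12:45–13:30.
Common window lengths: 30, 45 min; longest is 45.

45 minutes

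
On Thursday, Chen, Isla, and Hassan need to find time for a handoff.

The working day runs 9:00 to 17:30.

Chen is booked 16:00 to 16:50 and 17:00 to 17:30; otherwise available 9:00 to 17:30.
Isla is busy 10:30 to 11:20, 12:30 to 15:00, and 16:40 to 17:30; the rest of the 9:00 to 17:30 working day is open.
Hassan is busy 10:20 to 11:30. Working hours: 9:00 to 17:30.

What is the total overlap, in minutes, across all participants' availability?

Chen free within 09:00–17:30: 09:00–16:00, 16:50–17:00.
Isla free within 09:00–17:30: 09:00–10:30, 11:20–12:30, 15:00–16:40.
Hassan free within 09:00–17:30: 09:00–10:20, 11:30–17:30.
Chen ∩ Isla: 09:00–10:30, 11:20–12:30, 15:00–16:00.
Chen ∩ Isla ∩ Hassan: 09:00–10:20, 11:30–12:30, 15:00–16:00.
Total common minutes: 80 + 60 + 60 = 200.

200 minutes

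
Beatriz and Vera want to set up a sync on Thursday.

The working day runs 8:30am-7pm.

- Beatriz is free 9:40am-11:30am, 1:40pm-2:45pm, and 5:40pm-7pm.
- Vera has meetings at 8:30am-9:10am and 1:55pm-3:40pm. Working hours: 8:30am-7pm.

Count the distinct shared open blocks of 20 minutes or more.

2

Vera free within 08:30–19:00: 09:10–13:55, 15:40–19:00.
Beatriz ∩ Vera: 09:40–11:30, 13:40–13:55, 17:40–19:00.
Windows ≥ 20 min: 09:40–11:30, 17:40–19:00.
That's 2 windows.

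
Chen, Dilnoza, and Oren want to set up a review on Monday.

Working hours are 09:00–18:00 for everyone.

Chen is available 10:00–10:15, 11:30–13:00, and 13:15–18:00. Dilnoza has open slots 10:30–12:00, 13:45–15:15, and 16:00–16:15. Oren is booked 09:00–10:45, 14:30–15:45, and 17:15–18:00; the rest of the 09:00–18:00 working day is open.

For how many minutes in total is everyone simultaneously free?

90 minutes

Oren free within 09:00–18:00: 10:45–14:30, 15:45–17:15.
Chen ∩ Dilnoza: 11:30–12:00, 13:45–15:15, 16:00–16:15.
Chen ∩ Dilnoza ∩ Oren: 11:30–12:00, 13:45–14:30, 16:00–16:15.
Total common minutes: 30 + 45 + 15 = 90.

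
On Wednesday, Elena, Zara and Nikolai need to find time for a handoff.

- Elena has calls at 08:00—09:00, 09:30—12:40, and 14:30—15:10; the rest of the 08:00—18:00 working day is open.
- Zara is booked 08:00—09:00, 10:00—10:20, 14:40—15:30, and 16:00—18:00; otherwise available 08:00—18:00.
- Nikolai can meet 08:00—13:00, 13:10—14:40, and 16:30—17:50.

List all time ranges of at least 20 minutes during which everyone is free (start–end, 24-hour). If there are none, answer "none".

Elena free within 08:00–18:00: 09:00–09:30, 12:40–14:30, 15:10–18:00.
Zara free within 08:00–18:00: 09:00–10:00, 10:20–14:40, 15:30–16:00.
Elena ∩ Zara: 09:00–09:30, 12:40–14:30, 15:30–16:00.
Elena ∩ Zara ∩ Nikolai: 09:00–09:30, 12:40–13:00, 13:10–14:30.
Windows ≥ 20 min: 09:00–09:30, 12:40–13:00, 13:10–14:30.

09:00–09:30, 12:40–13:00, 13:10–14:30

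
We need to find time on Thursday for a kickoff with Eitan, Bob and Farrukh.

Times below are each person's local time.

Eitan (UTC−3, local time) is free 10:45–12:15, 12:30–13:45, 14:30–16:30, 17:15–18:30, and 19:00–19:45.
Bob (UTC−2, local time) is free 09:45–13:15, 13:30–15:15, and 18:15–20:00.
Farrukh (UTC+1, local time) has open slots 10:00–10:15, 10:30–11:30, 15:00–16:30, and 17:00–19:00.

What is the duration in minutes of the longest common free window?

Eitan → UTC: 13:45–15:15, 15:30–16:45, 17:30–19:30, 20:15–21:30, 22:00–22:45.
Bob → UTC: 11:45–15:15, 15:30–17:15, 20:15–22:00.
Farrukh → UTC: 09:00–09:15, 09:30–10:30, 14:00–15:30, 16:00–18:00.
Eitan ∩ Bob: 13:45–15:15, 15:30–16:45, 20:15–21:30.
Eitan ∩ Bob ∩ Farrukh: 14:00–15:15, 16:00–16:45.
Common window lengths: 75, 45 min; longest is 75.

75 minutes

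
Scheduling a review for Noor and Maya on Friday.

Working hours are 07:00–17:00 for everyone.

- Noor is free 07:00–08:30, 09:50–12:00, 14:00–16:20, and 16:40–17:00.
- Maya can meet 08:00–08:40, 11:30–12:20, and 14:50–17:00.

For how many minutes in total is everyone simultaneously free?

170 minutes

Noor ∩ Maya: 08:00–08:30, 11:30–12:00, 14:50–16:20, 16:40–17:00.
Total common minutes: 30 + 30 + 90 + 20 = 170.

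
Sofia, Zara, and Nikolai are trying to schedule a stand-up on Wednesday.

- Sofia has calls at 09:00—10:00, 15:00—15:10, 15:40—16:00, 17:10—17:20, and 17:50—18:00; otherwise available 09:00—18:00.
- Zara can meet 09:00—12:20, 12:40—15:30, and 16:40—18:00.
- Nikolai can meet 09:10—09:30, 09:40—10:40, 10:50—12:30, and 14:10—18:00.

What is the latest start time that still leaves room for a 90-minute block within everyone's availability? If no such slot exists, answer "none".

10:50

Sofia free within 09:00–18:00: 10:00–15:00, 15:10–15:40, 16:00–17:10, 17:20–17:50.
Sofia ∩ Zara: 10:00–12:20, 12:40–15:00, 15:10–15:30, 16:40–17:10, 17:20–17:50.
Sofia ∩ Zara ∩ Nikolai: 10:00–10:40, 10:50–12:20, 14:10–15:00, 15:10–15:30, 16:40–17:10, 17:20–17:50.
Windows ≥ 90 min: 10:50–12:20.
Latest start in the last window 10:50–12:20 is 12:20 − 90 min = 10:50.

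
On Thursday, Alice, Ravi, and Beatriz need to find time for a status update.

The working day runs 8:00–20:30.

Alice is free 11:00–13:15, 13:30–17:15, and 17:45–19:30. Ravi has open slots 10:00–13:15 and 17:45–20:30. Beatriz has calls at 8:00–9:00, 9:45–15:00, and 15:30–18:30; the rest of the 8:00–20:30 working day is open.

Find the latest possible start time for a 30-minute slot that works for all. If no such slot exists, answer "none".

Beatriz free within 08:00–20:30: 09:00–09:45, 15:00–15:30, 18:30–20:30.
Alice ∩ Ravi: 11:00–13:15, 17:45–19:30.
Alice ∩ Ravi ∩ Beatriz: 18:30–19:30.
Windows ≥ 30 min: 18:30–19:30.
Latest start in the last window 18:30–19:30 is 19:30 − 30 min = 19:00.

19:00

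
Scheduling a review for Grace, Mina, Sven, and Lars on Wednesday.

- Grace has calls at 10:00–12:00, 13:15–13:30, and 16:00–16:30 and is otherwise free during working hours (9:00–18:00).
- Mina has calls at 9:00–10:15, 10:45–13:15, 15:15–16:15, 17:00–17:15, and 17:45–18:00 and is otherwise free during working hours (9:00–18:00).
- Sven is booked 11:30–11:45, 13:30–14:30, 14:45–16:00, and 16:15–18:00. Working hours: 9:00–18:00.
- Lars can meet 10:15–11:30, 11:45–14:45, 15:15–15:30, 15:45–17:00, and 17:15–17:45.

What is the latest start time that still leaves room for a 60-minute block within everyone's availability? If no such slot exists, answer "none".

none

Grace free within 09:00–18:00: 09:00–10:00, 12:00–13:15, 13:30–16:00, 16:30–18:00.
Mina free within 09:00–18:00: 10:15–10:45, 13:15–15:15, 16:15–17:00, 17:15–17:45.
Sven free within 09:00–18:00: 09:00–11:30, 11:45–13:30, 14:30–14:45, 16:00–16:15.
Grace ∩ Mina: 13:30–15:15, 16:30–17:00, 17:15–17:45.
Grace ∩ Mina ∩ Sven: 14:30–14:45.
Grace ∩ Mina ∩ Sven ∩ Lars: 14:30–14:45.
Windows ≥ 60 min: (none).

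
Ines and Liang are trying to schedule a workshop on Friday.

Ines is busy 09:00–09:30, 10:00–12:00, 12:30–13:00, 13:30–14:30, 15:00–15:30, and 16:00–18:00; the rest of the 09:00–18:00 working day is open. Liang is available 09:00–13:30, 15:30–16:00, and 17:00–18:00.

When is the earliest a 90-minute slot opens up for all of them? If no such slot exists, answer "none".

Ines free within 09:00–18:00: 09:30–10:00, 12:00–12:30, 13:00–13:30, 14:30–15:00, 15:30–16:00.
Ines ∩ Liang: 09:30–10:00, 12:00–12:30, 13:00–13:30, 15:30–16:00.
Windows ≥ 90 min: (none).

none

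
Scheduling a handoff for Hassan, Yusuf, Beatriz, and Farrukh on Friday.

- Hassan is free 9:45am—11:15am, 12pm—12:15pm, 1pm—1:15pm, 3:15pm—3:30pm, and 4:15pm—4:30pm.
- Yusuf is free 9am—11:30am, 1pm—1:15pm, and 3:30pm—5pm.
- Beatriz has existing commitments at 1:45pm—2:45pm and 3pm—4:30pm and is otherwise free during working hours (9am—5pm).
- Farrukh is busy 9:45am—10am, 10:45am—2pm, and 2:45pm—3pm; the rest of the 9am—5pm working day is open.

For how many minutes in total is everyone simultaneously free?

Beatriz free within 09:00–17:00: 09:00–13:45, 14:45–15:00, 16:30–17:00.
Farrukh free within 09:00–17:00: 09:00–09:45, 10:00–10:45, 14:00–14:45, 15:00–17:00.
Hassan ∩ Yusuf: 09:45–11:15, 13:00–13:15, 16:15–16:30.
Hassan ∩ Yusuf ∩ Beatriz: 09:45–11:15, 13:00–13:15.
Hassan ∩ Yusuf ∩ Beatriz ∩ Farrukh: 10:00–10:45.
Total common minutes: 45.

45 minutes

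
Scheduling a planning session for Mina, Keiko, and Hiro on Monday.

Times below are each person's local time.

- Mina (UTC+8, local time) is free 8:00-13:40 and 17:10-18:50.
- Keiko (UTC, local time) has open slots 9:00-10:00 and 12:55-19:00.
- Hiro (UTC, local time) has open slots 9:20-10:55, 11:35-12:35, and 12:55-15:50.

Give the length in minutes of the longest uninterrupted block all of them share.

40 minutes

Mina → UTC: 00:00–05:40, 09:10–10:50.
Keiko → UTC: 09:00–10:00, 12:55–19:00.
Hiro → UTC: 09:20–10:55, 11:35–12:35, 12:55–15:50.
Mina ∩ Keiko: 09:10–10:00.
Mina ∩ Keiko ∩ Hiro: 09:20–10:00.
Single common window of 40 minutes.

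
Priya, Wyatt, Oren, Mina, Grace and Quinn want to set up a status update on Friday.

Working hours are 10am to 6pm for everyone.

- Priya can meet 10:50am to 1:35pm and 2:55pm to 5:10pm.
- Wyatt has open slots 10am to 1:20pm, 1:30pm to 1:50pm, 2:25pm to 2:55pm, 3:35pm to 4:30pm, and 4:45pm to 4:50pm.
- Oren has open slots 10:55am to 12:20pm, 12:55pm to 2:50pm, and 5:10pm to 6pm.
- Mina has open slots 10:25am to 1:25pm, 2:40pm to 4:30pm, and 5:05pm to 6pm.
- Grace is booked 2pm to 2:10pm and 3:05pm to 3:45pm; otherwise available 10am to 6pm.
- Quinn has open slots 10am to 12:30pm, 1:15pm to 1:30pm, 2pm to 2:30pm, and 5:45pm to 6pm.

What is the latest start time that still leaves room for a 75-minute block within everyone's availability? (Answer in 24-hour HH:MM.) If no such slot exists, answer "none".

Grace free within 10:00–18:00: 10:00–14:00, 14:10–15:05, 15:45–18:00.
Priya ∩ Wyatt: 10:50–13:20, 13:30–13:35, 15:35–16:30, 16:45–16:50.
Priya ∩ Wyatt ∩ Oren: 10:55–12:20, 12:55–13:20, 13:30–13:35.
Priya ∩ Wyatt ∩ Oren ∩ Mina: 10:55–12:20, 12:55–13:20.
Priya ∩ Wyatt ∩ Oren ∩ Mina ∩ Grace: 10:55–12:20, 12:55–13:20.
Priya ∩ Wyatt ∩ Oren ∩ Mina ∩ Grace ∩ Quinn: 10:55–12:20, 13:15–13:20.
Windows ≥ 75 min: 10:55–12:20.
Latest start in the last window 10:55–12:20 is 12:20 − 75 min = 11:05.

11:05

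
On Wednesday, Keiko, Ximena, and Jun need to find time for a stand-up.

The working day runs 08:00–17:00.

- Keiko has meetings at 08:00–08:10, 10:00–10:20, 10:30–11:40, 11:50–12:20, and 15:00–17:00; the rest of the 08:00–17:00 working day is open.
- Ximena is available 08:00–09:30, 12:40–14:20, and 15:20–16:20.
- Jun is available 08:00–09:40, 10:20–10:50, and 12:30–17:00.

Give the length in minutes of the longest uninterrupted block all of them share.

100 minutes

Keiko free within 08:00–17:00: 08:10–10:00, 10:20–10:30, 11:40–11:50, 12:20–15:00.
Keiko ∩ Ximena: 08:10–09:30, 12:40–14:20.
Keiko ∩ Ximena ∩ Jun: 08:10–09:30, 12:40–14:20.
Common window lengths: 80, 100 min; longest is 100.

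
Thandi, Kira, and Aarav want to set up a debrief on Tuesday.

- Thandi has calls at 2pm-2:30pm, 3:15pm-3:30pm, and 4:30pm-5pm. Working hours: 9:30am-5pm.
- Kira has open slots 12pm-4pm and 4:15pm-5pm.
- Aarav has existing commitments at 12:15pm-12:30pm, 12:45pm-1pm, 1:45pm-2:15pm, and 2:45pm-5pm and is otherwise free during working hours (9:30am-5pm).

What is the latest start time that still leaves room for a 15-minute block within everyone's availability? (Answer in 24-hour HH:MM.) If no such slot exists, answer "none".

14:30

Thandi free within 09:30–17:00: 09:30–14:00, 14:30–15:15, 15:30–16:30.
Aarav free within 09:30–17:00: 09:30–12:15, 12:30–12:45, 13:00–13:45, 14:15–14:45.
Thandi ∩ Kira: 12:00–14:00, 14:30–15:15, 15:30–16:00, 16:15–16:30.
Thandi ∩ Kira ∩ Aarav: 12:00–12:15, 12:30–12:45, 13:00–13:45, 14:30–14:45.
Windows ≥ 15 min: 12:00–12:15, 12:30–12:45, 13:00–13:45, 14:30–14:45.
Latest start in the last window 14:30–14:45 is 14:45 − 15 min = 14:30.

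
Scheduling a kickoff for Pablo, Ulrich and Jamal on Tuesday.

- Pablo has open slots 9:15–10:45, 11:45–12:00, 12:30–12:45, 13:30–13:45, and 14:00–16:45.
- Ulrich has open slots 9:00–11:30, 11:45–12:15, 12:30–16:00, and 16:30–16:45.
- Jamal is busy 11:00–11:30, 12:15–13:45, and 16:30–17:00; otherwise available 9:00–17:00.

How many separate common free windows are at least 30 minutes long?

Jamal free within 09:00–17:00: 09:00–11:00, 11:30–12:15, 13:45–16:30.
Pablo ∩ Ulrich: 09:15–10:45, 11:45–12:00, 12:30–12:45, 13:30–13:45, 14:00–16:00, 16:30–16:45.
Pablo ∩ Ulrich ∩ Jamal: 09:15–10:45, 11:45–12:00, 14:00–16:00.
Windows ≥ 30 min: 09:15–10:45, 14:00–16:00.
That's 2 windows.

2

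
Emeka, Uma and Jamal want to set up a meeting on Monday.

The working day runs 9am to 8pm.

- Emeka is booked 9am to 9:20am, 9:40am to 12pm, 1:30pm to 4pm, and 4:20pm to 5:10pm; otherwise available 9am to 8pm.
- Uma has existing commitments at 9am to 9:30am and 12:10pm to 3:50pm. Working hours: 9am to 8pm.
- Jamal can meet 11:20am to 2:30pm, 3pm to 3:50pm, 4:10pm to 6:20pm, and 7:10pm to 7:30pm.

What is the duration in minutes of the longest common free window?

Emeka free within 09:00–20:00: 09:20–09:40, 12:00–13:30, 16:00–16:20, 17:10–20:00.
Uma free within 09:00–20:00: 09:30–12:10, 15:50–20:00.
Emeka ∩ Uma: 09:30–09:40, 12:00–12:10, 16:00–16:20, 17:10–20:00.
Emeka ∩ Uma ∩ Jamal: 12:00–12:10, 16:10–16:20, 17:10–18:20, 19:10–19:30.
Common window lengths: 10, 10, 70, 20 min; longest is 70.

70 minutes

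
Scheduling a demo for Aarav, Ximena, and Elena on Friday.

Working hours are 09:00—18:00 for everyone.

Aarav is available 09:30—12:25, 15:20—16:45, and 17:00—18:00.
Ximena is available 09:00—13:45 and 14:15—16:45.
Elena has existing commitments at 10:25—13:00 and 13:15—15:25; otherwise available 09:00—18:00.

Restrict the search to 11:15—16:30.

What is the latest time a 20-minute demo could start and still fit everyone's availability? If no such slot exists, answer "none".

Elena free within 09:00–18:00: 09:00–10:25, 13:00–13:15, 15:25–18:00.
Aarav ∩ Ximena: 09:30–12:25, 15:20–16:45.
Aarav ∩ Ximena ∩ Elena: 09:30–10:25, 15:25–16:45.
Restricted to 11:15–16:30: 15:25–16:30.
Windows ≥ 20 min: 15:25–16:30.
Latest start in the last window 15:25–16:30 is 16:30 − 20 min = 16:10.

16:10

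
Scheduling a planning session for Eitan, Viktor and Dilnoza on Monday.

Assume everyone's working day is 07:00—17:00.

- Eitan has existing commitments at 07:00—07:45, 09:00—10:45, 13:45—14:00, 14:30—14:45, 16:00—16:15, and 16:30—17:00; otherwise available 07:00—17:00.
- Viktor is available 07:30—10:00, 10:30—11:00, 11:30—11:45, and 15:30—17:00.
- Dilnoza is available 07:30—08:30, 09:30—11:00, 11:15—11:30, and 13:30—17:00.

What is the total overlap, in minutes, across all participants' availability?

105 minutes

Eitan free within 07:00–17:00: 07:45–09:00, 10:45–13:45, 14:00–14:30, 14:45–16:00, 16:15–16:30.
Eitan ∩ Viktor: 07:45–09:00, 10:45–11:00, 11:30–11:45, 15:30–16:00, 16:15–16:30.
Eitan ∩ Viktor ∩ Dilnoza: 07:45–08:30, 10:45–11:00, 15:30–16:00, 16:15–16:30.
Total common minutes: 45 + 15 + 30 + 15 = 105.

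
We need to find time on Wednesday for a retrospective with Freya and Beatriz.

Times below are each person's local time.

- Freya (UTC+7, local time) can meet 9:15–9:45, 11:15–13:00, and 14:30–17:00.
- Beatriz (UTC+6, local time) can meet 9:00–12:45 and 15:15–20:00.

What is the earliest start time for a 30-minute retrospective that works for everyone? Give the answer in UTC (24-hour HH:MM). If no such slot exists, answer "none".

Freya → UTC: 02:15–02:45, 04:15–06:00, 07:30–10:00.
Beatriz → UTC: 03:00–06:45, 09:15–14:00.
Freya ∩ Beatriz: 04:15–06:00, 09:15–10:00.
Windows ≥ 30 min: 04:15–06:00, 09:15–10:00.
Earliest such window starts at 04:15.

04:15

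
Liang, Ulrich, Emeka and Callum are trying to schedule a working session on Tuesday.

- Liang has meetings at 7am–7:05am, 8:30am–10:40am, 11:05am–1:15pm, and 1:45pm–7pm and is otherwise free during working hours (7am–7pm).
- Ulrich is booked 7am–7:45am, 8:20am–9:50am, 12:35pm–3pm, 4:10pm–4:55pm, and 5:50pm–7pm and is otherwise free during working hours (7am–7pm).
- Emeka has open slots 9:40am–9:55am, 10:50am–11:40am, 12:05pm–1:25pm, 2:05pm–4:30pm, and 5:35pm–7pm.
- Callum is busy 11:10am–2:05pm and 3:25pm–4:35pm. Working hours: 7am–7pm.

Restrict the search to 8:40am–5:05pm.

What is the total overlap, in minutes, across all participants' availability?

15 minutes

Liang free within 07:00–19:00: 07:05–08:30, 10:40–11:05, 13:15–13:45.
Ulrich free within 07:00–19:00: 07:45–08:20, 09:50–12:35, 15:00–16:10, 16:55–17:50.
Callum free within 07:00–19:00: 07:00–11:10, 14:05–15:25, 16:35–19:00.
Liang ∩ Ulrich: 07:45–08:20, 10:40–11:05.
Liang ∩ Ulrich ∩ Emeka: 10:50–11:05.
Liang ∩ Ulrich ∩ Emeka ∩ Callum: 10:50–11:05.
Restricted to 08:40–17:05: 10:50–11:05.
Total common minutes: 15.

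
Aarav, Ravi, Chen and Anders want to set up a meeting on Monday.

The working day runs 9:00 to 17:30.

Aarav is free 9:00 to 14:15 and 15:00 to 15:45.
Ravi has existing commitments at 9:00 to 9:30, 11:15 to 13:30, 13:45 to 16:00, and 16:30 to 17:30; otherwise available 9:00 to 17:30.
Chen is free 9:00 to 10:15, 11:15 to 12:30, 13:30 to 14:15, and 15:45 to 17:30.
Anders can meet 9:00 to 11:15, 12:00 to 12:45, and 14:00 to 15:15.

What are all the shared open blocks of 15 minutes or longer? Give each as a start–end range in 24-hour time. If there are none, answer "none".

09:30–10:15

Ravi free within 09:00–17:30: 09:30–11:15, 13:30–13:45, 16:00–16:30.
Aarav ∩ Ravi: 09:30–11:15, 13:30–13:45.
Aarav ∩ Ravi ∩ Chen: 09:30–10:15, 13:30–13:45.
Aarav ∩ Ravi ∩ Chen ∩ Anders: 09:30–10:15.
Windows ≥ 15 min: 09:30–10:15.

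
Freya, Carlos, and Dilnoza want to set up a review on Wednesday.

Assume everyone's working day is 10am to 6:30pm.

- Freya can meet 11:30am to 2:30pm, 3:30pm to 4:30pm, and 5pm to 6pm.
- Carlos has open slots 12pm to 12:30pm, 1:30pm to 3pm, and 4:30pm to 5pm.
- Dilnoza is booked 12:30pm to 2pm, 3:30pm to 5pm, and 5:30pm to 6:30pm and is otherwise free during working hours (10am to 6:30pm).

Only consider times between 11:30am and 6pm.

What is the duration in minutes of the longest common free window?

30 minutes

Dilnoza free within 10:00–18:30: 10:00–12:30, 14:00–15:30, 17:00–17:30.
Freya ∩ Carlos: 12:00–12:30, 13:30–14:30.
Freya ∩ Carlos ∩ Dilnoza: 12:00–12:30, 14:00–14:30.
Restricted to 11:30–18:00: 12:00–12:30, 14:00–14:30.
Common window lengths: 30, 30 min; longest is 30.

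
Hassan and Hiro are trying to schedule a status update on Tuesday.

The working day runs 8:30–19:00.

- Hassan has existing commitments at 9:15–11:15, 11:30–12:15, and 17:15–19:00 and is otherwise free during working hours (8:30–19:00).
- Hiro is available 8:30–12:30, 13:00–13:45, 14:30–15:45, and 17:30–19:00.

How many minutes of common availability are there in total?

Hassan free within 08:30–19:00: 08:30–09:15, 11:15–11:30, 12:15–17:15.
Hassan ∩ Hiro: 08:30–09:15, 11:15–11:30, 12:15–12:30, 13:00–13:45, 14:30–15:45.
Total common minutes: 45 + 15 + 15 + 45 + 75 = 195.

195 minutes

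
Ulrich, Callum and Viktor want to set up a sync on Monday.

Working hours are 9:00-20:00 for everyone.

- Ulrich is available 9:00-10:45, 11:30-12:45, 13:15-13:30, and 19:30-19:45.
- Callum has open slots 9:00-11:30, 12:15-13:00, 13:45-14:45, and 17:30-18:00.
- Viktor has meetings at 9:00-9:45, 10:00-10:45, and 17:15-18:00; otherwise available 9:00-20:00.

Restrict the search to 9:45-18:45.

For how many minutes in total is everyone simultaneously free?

45 minutes

Viktor free within 09:00–20:00: 09:45–10:00, 10:45–17:15, 18:00–20:00.
Ulrich ∩ Callum: 09:00–10:45, 12:15–12:45.
Ulrich ∩ Callum ∩ Viktor: 09:45–10:00, 12:15–12:45.
Restricted to 09:45–18:45: 09:45–10:00, 12:15–12:45.
Total common minutes: 15 + 30 = 45.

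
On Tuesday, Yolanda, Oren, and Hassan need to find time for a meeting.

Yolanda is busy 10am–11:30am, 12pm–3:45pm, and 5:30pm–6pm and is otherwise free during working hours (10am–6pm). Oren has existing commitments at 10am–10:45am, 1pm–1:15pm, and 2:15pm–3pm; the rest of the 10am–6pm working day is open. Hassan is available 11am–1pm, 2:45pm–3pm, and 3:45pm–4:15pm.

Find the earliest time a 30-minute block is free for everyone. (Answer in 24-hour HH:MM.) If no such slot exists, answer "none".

11:30

Yolanda free within 10:00–18:00: 11:30–12:00, 15:45–17:30.
Oren free within 10:00–18:00: 10:45–13:00, 13:15–14:15, 15:00–18:00.
Yolanda ∩ Oren: 11:30–12:00, 15:45–17:30.
Yolanda ∩ Oren ∩ Hassan: 11:30–12:00, 15:45–16:15.
Windows ≥ 30 min: 11:30–12:00, 15:45–16:15.
Earliest such window starts at 11:30.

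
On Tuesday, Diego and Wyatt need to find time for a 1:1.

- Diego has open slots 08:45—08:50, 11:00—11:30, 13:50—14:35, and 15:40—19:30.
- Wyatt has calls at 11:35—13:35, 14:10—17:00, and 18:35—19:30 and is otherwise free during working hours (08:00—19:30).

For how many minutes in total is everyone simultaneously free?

150 minutes

Wyatt free within 08:00–19:30: 08:00–11:35, 13:35–14:10, 17:00–18:35.
Diego ∩ Wyatt: 08:45–08:50, 11:00–11:30, 13:50–14:10, 17:00–18:35.
Total common minutes: 5 + 30 + 20 + 95 = 150.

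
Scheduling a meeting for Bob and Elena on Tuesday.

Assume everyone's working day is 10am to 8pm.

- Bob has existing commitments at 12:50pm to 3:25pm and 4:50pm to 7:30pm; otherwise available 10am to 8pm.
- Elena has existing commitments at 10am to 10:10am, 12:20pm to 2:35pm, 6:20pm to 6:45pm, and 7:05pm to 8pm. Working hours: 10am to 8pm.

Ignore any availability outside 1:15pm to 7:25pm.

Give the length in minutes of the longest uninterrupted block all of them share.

Bob free within 10:00–20:00: 10:00–12:50, 15:25–16:50, 19:30–20:00.
Elena free within 10:00–20:00: 10:10–12:20, 14:35–18:20, 18:45–19:05.
Bob ∩ Elena: 10:10–12:20, 15:25–16:50.
Restricted to 13:15–19:25: 15:25–16:50.
Single common window of 85 minutes.

85 minutes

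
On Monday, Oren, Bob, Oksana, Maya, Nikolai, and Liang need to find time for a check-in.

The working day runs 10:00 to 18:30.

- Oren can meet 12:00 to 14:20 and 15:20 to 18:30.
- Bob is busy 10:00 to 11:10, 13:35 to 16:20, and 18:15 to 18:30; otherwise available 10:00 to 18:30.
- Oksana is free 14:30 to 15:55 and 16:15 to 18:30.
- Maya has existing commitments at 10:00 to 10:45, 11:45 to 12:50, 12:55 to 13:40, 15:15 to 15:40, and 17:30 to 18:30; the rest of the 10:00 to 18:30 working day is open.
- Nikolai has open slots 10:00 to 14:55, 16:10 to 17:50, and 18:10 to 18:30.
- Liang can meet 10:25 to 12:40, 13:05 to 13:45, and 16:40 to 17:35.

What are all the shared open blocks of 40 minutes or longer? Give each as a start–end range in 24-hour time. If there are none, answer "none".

16:40–17:30

Bob free within 10:00–18:30: 11:10–13:35, 16:20–18:15.
Maya free within 10:00–18:30: 10:45–11:45, 12:50–12:55, 13:40–15:15, 15:40–17:30.
Oren ∩ Bob: 12:00–13:35, 16:20–18:15.
Oren ∩ Bob ∩ Oksana: 16:20–18:15.
Oren ∩ Bob ∩ Oksana ∩ Maya: 16:20–17:30.
Oren ∩ Bob ∩ Oksana ∩ Maya ∩ Nikolai: 16:20–17:30.
Oren ∩ Bob ∩ Oksana ∩ Maya ∩ Nikolai ∩ Liang: 16:40–17:30.
Windows ≥ 40 min: 16:40–17:30.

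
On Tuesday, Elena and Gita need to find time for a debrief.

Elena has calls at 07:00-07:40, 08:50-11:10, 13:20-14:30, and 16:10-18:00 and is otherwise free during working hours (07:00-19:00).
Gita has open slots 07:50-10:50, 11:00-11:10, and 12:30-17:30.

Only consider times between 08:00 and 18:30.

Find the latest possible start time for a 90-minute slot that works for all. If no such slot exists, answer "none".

14:40

Elena free within 07:00–19:00: 07:40–08:50, 11:10–13:20, 14:30–16:10, 18:00–19:00.
Elena ∩ Gita: 07:50–08:50, 12:30–13:20, 14:30–16:10.
Restricted to 08:00–18:30: 08:00–08:50, 12:30–13:20, 14:30–16:10.
Windows ≥ 90 min: 14:30–16:10.
Latest start in the last window 14:30–16:10 is 16:10 − 90 min = 14:40.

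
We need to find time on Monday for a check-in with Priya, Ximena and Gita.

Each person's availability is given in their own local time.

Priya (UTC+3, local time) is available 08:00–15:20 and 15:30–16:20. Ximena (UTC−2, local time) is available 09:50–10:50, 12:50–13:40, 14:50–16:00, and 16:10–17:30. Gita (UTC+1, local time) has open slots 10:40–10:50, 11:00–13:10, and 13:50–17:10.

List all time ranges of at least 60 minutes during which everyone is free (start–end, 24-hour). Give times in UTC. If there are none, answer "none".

Priya → UTC: 05:00–12:20, 12:30–13:20.
Ximena → UTC: 11:50–12:50, 14:50–15:40, 16:50–18:00, 18:10–19:30.
Gita → UTC: 09:40–09:50, 10:00–12:10, 12:50–16:10.
Priya ∩ Ximena: 11:50–12:20, 12:30–12:50.
Priya ∩ Ximena ∩ Gita: 11:50–12:10.
Windows ≥ 60 min: (none).

none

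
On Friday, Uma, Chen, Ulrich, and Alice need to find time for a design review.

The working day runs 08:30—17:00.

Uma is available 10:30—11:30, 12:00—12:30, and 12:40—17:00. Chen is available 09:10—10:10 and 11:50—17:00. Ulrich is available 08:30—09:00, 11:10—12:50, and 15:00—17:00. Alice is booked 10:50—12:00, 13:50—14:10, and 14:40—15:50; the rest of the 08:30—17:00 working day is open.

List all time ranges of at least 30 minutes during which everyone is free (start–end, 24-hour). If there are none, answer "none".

12:00–12:30, 15:50–17:00

Alice free within 08:30–17:00: 08:30–10:50, 12:00–13:50, 14:10–14:40, 15:50–17:00.
Uma ∩ Chen: 12:00–12:30, 12:40–17:00.
Uma ∩ Chen ∩ Ulrich: 12:00–12:30, 12:40–12:50, 15:00–17:00.
Uma ∩ Chen ∩ Ulrich ∩ Alice: 12:00–12:30, 12:40–12:50, 15:50–17:00.
Windows ≥ 30 min: 12:00–12:30, 15:50–17:00.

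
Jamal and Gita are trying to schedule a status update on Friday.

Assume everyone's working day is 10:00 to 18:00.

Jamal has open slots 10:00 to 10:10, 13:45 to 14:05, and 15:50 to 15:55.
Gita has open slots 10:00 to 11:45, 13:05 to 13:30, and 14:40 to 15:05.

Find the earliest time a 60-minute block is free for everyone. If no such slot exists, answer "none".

none

Jamal ∩ Gita: 10:00–10:10.
Windows ≥ 60 min: (none).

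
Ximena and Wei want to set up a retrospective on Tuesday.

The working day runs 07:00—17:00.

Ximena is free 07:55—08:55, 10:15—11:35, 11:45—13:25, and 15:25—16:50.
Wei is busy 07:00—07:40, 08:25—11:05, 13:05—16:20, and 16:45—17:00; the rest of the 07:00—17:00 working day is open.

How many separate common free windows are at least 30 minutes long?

3

Wei free within 07:00–17:00: 07:40–08:25, 11:05–13:05, 16:20–16:45.
Ximena ∩ Wei: 07:55–08:25, 11:05–11:35, 11:45–13:05, 16:20–16:45.
Windows ≥ 30 min: 07:55–08:25, 11:05–11:35, 11:45–13:05.
That's 3 windows.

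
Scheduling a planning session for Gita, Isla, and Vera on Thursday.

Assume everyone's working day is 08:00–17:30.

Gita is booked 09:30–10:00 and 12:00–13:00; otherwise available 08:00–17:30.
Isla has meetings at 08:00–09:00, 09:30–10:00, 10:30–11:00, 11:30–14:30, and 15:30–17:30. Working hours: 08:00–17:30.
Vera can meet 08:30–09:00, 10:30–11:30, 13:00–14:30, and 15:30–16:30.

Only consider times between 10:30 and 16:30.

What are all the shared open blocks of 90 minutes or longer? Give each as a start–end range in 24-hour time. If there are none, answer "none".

none

Gita free within 08:00–17:30: 08:00–09:30, 10:00–12:00, 13:00–17:30.
Isla free within 08:00–17:30: 09:00–09:30, 10:00–10:30, 11:00–11:30, 14:30–15:30.
Gita ∩ Isla: 09:00–09:30, 10:00–10:30, 11:00–11:30, 14:30–15:30.
Gita ∩ Isla ∩ Vera: 11:00–11:30.
Restricted to 10:30–16:30: 11:00–11:30.
Windows ≥ 90 min: (none).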